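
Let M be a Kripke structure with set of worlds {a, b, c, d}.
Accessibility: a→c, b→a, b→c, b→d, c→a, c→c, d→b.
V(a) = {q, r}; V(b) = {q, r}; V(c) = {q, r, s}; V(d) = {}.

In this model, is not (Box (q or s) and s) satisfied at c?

No

At c: Box (q or s) and s is true, so not (Box (q or s) and s) is false.
  At c: Box (q or s) is true, s is true, so Box (q or s) and s is true.
    At c: Box (q or s) requires q or s at every successor {a, c}.
      At a: q or s is true.
      At c: q or s is true.
    So Box (q or s) is true at c.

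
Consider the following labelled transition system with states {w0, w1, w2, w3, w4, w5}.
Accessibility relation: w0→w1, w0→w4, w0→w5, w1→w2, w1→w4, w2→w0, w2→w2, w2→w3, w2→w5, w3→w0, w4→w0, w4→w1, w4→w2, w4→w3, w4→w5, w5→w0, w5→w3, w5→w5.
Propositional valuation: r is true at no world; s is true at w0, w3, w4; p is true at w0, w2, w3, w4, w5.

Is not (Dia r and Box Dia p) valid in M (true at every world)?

Yes

Let φ = not (Dia r and Box Dia p). Evaluate φ at each world:
  w0 (successors {w1, w4, w5}): φ is true.
  w1 (successors {w2, w4}): φ is true.
  w2 (successors {w0, w2, w3, w5}): φ is true.
  w3 (successors {w0}): φ is true.
  w4 (successors {w0, w1, w2, w3, w5}): φ is true.
  w5 (successors {w0, w3, w5}): φ is true.
For instance, at w0:
  At w0: Dia r and Box Dia p is false, so not (Dia r and Box Dia p) is true.
    At w0: Dia r is false, Box Dia p is true, so Dia r and Box Dia p is false.
      At w0: Dia r requires r at some successor in {w1, w4, w5}.
        At w1: r is false.
        At w4: r is false.
        At w5: r is false.
      So Dia r is false at w0.
      At w0: Box Dia p requires Dia p at every successor {w1, w4, w5}.
        At w1: Dia p is true.
        At w4: Dia p is true.
        At w5: Dia p is true.
      So Box Dia p is true at w0.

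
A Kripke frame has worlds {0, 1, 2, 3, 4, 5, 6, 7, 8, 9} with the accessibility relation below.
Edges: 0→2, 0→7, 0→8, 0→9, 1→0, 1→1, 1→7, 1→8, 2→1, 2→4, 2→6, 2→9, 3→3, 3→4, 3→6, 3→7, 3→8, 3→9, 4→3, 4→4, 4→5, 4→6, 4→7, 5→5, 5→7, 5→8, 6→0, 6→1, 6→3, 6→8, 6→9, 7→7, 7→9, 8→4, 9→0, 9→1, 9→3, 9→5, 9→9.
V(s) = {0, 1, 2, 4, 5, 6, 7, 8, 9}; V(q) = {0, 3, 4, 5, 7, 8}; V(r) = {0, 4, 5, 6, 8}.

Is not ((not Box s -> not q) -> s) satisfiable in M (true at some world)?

Let φ = not ((not Box s -> not q) -> s). Evaluate φ at each world:
  0 (successors {2, 7, 8, 9}): φ is false.
  1 (successors {0, 1, 7, 8}): φ is false.
  2 (successors {1, 4, 6, 9}): φ is false.
  3 (successors {3, 4, 6, 7, 8, 9}): φ is false.
  4 (successors {3, 4, 5, 6, 7}): φ is false.
  5 (successors {5, 7, 8}): φ is false.
  6 (successors {0, 1, 3, 8, 9}): φ is false.
  7 (successors {7, 9}): φ is false.
  8 (successors {4}): φ is false.
  9 (successors {0, 1, 3, 5, 9}): φ is false.
For instance, at 2:
  At 2: (not Box s -> not q) -> s is true, so not ((not Box s -> not q) -> s) is false.
    At 2: not Box s -> not q is true, s is true, so (not Box s -> not q) -> s is true.
      At 2: not Box s is false, not q is true, so not Box s -> not q is true.

No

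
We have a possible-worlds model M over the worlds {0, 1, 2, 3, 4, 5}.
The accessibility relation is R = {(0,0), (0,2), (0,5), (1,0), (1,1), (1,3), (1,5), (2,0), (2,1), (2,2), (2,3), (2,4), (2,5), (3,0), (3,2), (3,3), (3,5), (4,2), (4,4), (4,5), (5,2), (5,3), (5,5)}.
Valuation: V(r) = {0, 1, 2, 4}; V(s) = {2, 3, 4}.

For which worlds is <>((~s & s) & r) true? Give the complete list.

Let φ = <>((~s & s) & r). Evaluate φ at each world:
  0 (successors {0, 2, 5}): φ is false.
  1 (successors {0, 1, 3, 5}): φ is false.
  2 (successors {0, 1, 2, 3, 4, 5}): φ is false.
  3 (successors {0, 2, 3, 5}): φ is false.
  4 (successors {2, 4, 5}): φ is false.
  5 (successors {2, 3, 5}): φ is false.
For instance, at 4:
  At 4: <>((~s & s) & r) requires (~s & s) & r at some successor in {2, 4, 5}.
    At 2: (~s & s) & r is false.
    At 4: (~s & s) & r is false.
    At 5: (~s & s) & r is false.
  So <>((~s & s) & r) is false at 4.
Satisfying worlds: none.

none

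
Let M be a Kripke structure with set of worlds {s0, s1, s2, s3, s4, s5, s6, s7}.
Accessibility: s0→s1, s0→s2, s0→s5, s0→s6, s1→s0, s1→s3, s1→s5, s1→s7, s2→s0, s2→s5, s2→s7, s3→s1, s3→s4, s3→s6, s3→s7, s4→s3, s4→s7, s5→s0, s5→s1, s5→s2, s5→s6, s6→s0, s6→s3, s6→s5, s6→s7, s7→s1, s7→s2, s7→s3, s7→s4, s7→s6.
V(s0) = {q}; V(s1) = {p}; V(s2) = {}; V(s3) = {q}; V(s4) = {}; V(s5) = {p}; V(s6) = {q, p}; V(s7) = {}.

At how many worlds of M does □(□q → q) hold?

Let φ = □(□q → q). Evaluate φ at each world:
  s0 (successors {s1, s2, s5, s6}): φ is true.
  s1 (successors {s0, s3, s5, s7}): φ is true.
  s2 (successors {s0, s5, s7}): φ is true.
  s3 (successors {s1, s4, s6, s7}): φ is true.
  s4 (successors {s3, s7}): φ is true.
  s5 (successors {s0, s1, s2, s6}): φ is true.
  s6 (successors {s0, s3, s5, s7}): φ is true.
  s7 (successors {s1, s2, s3, s4, s6}): φ is true.
For instance, at s4:
  At s4: □(□q → q) requires □q → q at every successor {s3, s7}.
      At s3: □q is false, q is true, so □q → q is true.
      At s7: □q is false, q is false, so □q → q is true.
  So □(□q → q) is true at s4.
Satisfying worlds: {s0, s1, s2, s3, s4, s5, s6, s7}

8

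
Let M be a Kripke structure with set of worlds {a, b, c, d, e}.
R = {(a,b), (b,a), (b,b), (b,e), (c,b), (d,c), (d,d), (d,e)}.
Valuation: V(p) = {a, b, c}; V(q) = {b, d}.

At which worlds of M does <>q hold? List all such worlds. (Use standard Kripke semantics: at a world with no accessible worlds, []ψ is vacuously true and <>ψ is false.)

a, b, c, d

Let φ = <>q. Evaluate φ at each world:
  a (successors {b}): φ is true.
  b (successors {a, b, e}): φ is true.
  c (successors {b}): φ is true.
  d (successors {c, d, e}): φ is true.
  e (successors ∅): φ is false.
For instance, at b:
  At b: <>q requires q at some successor in {a, b, e}.
    q holds at b, so <>q is true at b.
Satisfying worlds: {a, b, c, d}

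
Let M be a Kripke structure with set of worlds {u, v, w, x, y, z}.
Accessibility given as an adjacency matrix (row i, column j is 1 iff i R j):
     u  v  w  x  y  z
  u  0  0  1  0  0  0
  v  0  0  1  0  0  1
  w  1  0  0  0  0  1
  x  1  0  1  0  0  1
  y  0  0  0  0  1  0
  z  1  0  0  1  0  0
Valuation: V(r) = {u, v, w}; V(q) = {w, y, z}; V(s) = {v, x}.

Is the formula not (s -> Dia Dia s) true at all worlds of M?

Let φ = not (s -> Dia Dia s). Evaluate φ at each world:
  u (successors {w}): φ is false.
  v (successors {w, z}): φ is false.
  w (successors {u, z}): φ is false.
  x (successors {u, w, z}): φ is false.
  y (successors {y}): φ is false.
  z (successors {u, x}): φ is false.
Detail at u (counterexample):
  At u: s -> Dia Dia s is true, so not (s -> Dia Dia s) is false.
    At u: s is false, Dia Dia s is false, so s -> Dia Dia s is true.
      At u: Dia Dia s requires Dia s at some successor in {w}.
        At w: Dia s is false.
      So Dia Dia s is false at u.

No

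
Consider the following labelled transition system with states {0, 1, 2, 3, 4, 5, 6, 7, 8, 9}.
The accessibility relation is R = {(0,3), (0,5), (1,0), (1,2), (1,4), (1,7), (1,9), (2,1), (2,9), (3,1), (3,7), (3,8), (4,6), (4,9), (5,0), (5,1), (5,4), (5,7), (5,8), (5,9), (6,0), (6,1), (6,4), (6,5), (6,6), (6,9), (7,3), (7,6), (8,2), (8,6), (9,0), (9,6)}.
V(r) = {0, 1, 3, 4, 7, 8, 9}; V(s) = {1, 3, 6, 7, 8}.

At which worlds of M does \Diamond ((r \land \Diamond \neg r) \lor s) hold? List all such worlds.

0, 1, 2, 3, 4, 5, 6, 7, 8, 9

Let φ = \Diamond ((r \land \Diamond \neg r) \lor s). Evaluate φ at each world:
  0 (successors {3, 5}): φ is true.
  1 (successors {0, 2, 4, 7, 9}): φ is true.
  2 (successors {1, 9}): φ is true.
  3 (successors {1, 7, 8}): φ is true.
  4 (successors {6, 9}): φ is true.
  5 (successors {0, 1, 4, 7, 8, 9}): φ is true.
  6 (successors {0, 1, 4, 5, 6, 9}): φ is true.
  7 (successors {3, 6}): φ is true.
  8 (successors {2, 6}): φ is true.
  9 (successors {0, 6}): φ is true.
For instance, at 8:
  At 8: \Diamond ((r \land \Diamond \neg r) \lor s) requires (r \land \Diamond \neg r) \lor s at some successor in {2, 6}.
    (r \land \Diamond \neg r) \lor s holds at 6, so \Diamond ((r \land \Diamond \neg r) \lor s) is true at 8.
      At 6: r \land \Diamond \neg r is false, s is true, so (r \land \Diamond \neg r) \lor s is true.
Satisfying worlds: {0, 1, 2, 3, 4, 5, 6, 7, 8, 9}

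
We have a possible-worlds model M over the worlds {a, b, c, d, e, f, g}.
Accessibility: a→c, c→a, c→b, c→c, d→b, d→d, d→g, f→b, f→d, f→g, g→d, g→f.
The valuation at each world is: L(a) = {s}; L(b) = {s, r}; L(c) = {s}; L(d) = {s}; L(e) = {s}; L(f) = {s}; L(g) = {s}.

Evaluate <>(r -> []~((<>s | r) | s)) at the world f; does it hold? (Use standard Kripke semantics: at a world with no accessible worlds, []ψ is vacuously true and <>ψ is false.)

At f: <>(r -> []~((<>s | r) | s)) requires r -> []~((<>s | r) | s) at some successor in {b, d, g}.
  r -> []~((<>s | r) | s) holds at b, so <>(r -> []~((<>s | r) | s)) is true at f.
    At b: r is true, []~((<>s | r) | s) is true, so r -> []~((<>s | r) | s) is true.
      At b: no accessible worlds, so []~((<>s | r) | s) holds vacuously.

Yes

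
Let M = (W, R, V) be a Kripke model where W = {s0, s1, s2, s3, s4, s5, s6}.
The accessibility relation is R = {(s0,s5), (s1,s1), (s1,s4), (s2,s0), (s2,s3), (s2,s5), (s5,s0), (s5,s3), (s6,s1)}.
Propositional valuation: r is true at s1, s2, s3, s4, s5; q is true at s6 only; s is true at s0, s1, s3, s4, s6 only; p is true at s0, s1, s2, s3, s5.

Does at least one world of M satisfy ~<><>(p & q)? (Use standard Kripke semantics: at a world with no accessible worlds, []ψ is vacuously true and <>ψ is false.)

Yes

Let φ = ~<><>(p & q). Evaluate φ at each world:
  s0 (successors {s5}): φ is true.
  s1 (successors {s1, s4}): φ is true.
  s2 (successors {s0, s3, s5}): φ is true.
  s3 (successors ∅): φ is true.
  s4 (successors ∅): φ is true.
  s5 (successors {s0, s3}): φ is true.
  s6 (successors {s1}): φ is true.
Detail at s0 (witness):
  At s0: <><>(p & q) is false, so ~<><>(p & q) is true.
    At s0: <><>(p & q) requires <>(p & q) at some successor in {s5}.
      At s5: <>(p & q) is false.
    So <><>(p & q) is false at s0.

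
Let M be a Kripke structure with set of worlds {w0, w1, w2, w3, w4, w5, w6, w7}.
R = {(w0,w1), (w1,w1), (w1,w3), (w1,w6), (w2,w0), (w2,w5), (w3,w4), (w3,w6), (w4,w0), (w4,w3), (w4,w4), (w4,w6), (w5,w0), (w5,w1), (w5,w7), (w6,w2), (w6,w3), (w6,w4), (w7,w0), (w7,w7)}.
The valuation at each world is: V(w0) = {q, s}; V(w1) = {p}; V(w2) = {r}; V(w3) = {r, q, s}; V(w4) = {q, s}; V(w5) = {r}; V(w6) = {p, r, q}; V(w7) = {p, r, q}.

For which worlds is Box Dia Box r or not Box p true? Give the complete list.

w1, w2, w3, w4, w5, w6, w7

Recall that Box ψ holds at a world iff ψ holds at every accessible world, and Dia ψ holds iff ψ holds at some accessible world.
Let φ = Box Dia Box r or not Box p. Evaluate φ at each world:
  w0 (successors {w1}): φ is false.
  w1 (successors {w1, w3, w6}): φ is true.
  w2 (successors {w0, w5}): φ is true.
  w3 (successors {w4, w6}): φ is true.
  w4 (successors {w0, w3, w4, w6}): φ is true.
  w5 (successors {w0, w1, w7}): φ is true.
  w6 (successors {w2, w3, w4}): φ is true.
  w7 (successors {w0, w7}): φ is true.
For instance, at w3:
  At w3: Box Dia Box r is false, not Box p is true, so Box Dia Box r or not Box p is true.
    At w3: Box Dia Box r requires Dia Box r at every successor {w4, w6}.
      Dia Box r fails at w4, so Box Dia Box r is false at w3.
    At w3: Box p is false, so not Box p is true.
      At w3: Box p requires p at every successor {w4, w6}.
        p fails at w4, so Box p is false at w3.
Satisfying worlds: {w1, w2, w3, w4, w5, w6, w7}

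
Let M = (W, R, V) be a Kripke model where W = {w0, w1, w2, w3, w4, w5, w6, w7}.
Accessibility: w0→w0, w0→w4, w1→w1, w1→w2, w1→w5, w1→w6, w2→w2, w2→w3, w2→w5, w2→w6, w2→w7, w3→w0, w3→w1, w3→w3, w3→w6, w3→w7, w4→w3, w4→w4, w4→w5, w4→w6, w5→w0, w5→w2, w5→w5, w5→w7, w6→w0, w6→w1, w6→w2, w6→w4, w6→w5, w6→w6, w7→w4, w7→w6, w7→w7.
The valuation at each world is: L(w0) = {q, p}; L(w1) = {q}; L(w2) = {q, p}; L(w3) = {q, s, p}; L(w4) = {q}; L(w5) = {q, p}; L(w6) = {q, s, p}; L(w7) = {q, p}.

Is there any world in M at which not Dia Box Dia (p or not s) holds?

Recall that Box ψ holds at a world iff ψ holds at every accessible world, and Dia ψ holds iff ψ holds at some accessible world.
Let φ = not Dia Box Dia (p or not s). Evaluate φ at each world:
  w0 (successors {w0, w4}): φ is false.
  w1 (successors {w1, w2, w5, w6}): φ is false.
  w2 (successors {w2, w3, w5, w6, w7}): φ is false.
  w3 (successors {w0, w1, w3, w6, w7}): φ is false.
  w4 (successors {w3, w4, w5, w6}): φ is false.
  w5 (successors {w0, w2, w5, w7}): φ is false.
  w6 (successors {w0, w1, w2, w4, w5, w6}): φ is false.
  w7 (successors {w4, w6, w7}): φ is false.
For instance, at w7:
  At w7: Dia Box Dia (p or not s) is true, so not Dia Box Dia (p or not s) is false.
    At w7: Dia Box Dia (p or not s) requires Box Dia (p or not s) at some successor in {w4, w6, w7}.
      Box Dia (p or not s) holds at w4, so Dia Box Dia (p or not s) is true at w7.

No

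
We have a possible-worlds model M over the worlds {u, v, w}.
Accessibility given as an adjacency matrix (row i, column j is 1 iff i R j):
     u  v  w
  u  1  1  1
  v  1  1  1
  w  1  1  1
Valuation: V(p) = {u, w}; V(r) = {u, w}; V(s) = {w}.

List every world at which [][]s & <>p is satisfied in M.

none

Recall that []ψ holds at a world iff ψ holds at every accessible world, and <>ψ holds iff ψ holds at some accessible world.
Let φ = [][]s & <>p. Evaluate φ at each world:
  u (successors {u, v, w}): φ is false.
  v (successors {u, v, w}): φ is false.
  w (successors {u, v, w}): φ is false.
For instance, at u:
  At u: [][]s is false, <>p is true, so [][]s & <>p is false.
    At u: [][]s requires []s at every successor {u, v, w}.
      []s fails at u, so [][]s is false at u.
    At u: <>p requires p at some successor in {u, v, w}.
      p holds at u, so <>p is true at u.
Satisfying worlds: none.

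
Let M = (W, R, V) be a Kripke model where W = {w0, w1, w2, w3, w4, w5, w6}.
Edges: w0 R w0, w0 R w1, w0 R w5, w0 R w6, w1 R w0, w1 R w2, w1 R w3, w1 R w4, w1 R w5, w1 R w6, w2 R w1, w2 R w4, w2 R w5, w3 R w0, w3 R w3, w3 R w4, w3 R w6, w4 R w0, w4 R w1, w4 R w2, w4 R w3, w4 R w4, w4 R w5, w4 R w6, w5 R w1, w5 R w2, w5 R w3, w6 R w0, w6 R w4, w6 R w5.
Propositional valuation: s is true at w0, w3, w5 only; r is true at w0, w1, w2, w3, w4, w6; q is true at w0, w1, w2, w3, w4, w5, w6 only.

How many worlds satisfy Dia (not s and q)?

Let φ = Dia (not s and q). Evaluate φ at each world:
  w0 (successors {w0, w1, w5, w6}): φ is true.
  w1 (successors {w0, w2, w3, w4, w5, w6}): φ is true.
  w2 (successors {w1, w4, w5}): φ is true.
  w3 (successors {w0, w3, w4, w6}): φ is true.
  w4 (successors {w0, w1, w2, w3, w4, w5, w6}): φ is true.
  w5 (successors {w1, w2, w3}): φ is true.
  w6 (successors {w0, w4, w5}): φ is true.
For instance, at w3:
  At w3: Dia (not s and q) requires not s and q at some successor in {w0, w3, w4, w6}.
    not s and q holds at w4, so Dia (not s and q) is true at w3.
Satisfying worlds: {w0, w1, w2, w3, w4, w5, w6}

7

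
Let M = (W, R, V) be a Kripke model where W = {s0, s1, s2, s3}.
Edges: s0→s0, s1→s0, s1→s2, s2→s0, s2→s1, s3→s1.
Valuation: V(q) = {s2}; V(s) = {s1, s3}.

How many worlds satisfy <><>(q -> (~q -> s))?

4

Let φ = <><>(q -> (~q -> s)). Evaluate φ at each world:
  s0 (successors {s0}): φ is true.
  s1 (successors {s0, s2}): φ is true.
  s2 (successors {s0, s1}): φ is true.
  s3 (successors {s1}): φ is true.
For instance, at s0:
  At s0: <><>(q -> (~q -> s)) requires <>(q -> (~q -> s)) at some successor in {s0}.
    <>(q -> (~q -> s)) holds at s0, so <><>(q -> (~q -> s)) is true at s0.
      At s0: <>(q -> (~q -> s)) requires q -> (~q -> s) at some successor in {s0}.
        q -> (~q -> s) holds at s0, so <>(q -> (~q -> s)) is true at s0.
Satisfying worlds: {s0, s1, s2, s3}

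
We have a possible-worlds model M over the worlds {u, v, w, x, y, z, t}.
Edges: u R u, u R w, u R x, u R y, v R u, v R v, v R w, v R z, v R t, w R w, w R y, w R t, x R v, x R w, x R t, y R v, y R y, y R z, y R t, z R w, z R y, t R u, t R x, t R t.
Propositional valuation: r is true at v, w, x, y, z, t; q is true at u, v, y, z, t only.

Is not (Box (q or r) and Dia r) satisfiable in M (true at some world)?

Let φ = not (Box (q or r) and Dia r). Evaluate φ at each world:
  u (successors {u, w, x, y}): φ is false.
  v (successors {u, v, w, z, t}): φ is false.
  w (successors {w, y, t}): φ is false.
  x (successors {v, w, t}): φ is false.
  y (successors {v, y, z, t}): φ is false.
  z (successors {w, y}): φ is false.
  t (successors {u, x, t}): φ is false.
For instance, at w:
  At w: Box (q or r) and Dia r is true, so not (Box (q or r) and Dia r) is false.
    At w: Box (q or r) is true, Dia r is true, so Box (q or r) and Dia r is true.
      At w: Box (q or r) requires q or r at every successor {w, y, t}.
        At w: q or r is true.
        At y: q or r is true.
        At t: q or r is true.
      So Box (q or r) is true at w.
      At w: Dia r requires r at some successor in {w, y, t}.
        r holds at w, so Dia r is true at w.

No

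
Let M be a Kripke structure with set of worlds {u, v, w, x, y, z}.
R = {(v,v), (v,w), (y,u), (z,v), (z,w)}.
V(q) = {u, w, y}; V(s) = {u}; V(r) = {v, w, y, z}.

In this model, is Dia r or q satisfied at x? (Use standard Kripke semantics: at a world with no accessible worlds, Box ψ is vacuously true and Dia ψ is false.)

At x: Dia r is false, q is false, so Dia r or q is false.
  At x: no accessible worlds, so Dia r is false.

No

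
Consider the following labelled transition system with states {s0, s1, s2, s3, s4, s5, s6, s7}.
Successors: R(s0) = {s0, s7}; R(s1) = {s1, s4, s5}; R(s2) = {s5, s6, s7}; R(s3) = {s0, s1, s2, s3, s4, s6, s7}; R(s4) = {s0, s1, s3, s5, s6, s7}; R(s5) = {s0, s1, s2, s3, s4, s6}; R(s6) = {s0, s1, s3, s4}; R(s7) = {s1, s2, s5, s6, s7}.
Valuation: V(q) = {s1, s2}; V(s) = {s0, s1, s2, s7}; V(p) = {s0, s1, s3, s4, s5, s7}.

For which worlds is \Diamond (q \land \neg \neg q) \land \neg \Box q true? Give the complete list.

Recall that \Box ψ holds at a world iff ψ holds at every accessible world, and \Diamond ψ holds iff ψ holds at some accessible world.
Let φ = \Diamond (q \land \neg \neg q) \land \neg \Box q. Evaluate φ at each world:
  s0 (successors {s0, s7}): φ is false.
  s1 (successors {s1, s4, s5}): φ is true.
  s2 (successors {s5, s6, s7}): φ is false.
  s3 (successors {s0, s1, s2, s3, s4, s6, s7}): φ is true.
  s4 (successors {s0, s1, s3, s5, s6, s7}): φ is true.
  s5 (successors {s0, s1, s2, s3, s4, s6}): φ is true.
  s6 (successors {s0, s1, s3, s4}): φ is true.
  s7 (successors {s1, s2, s5, s6, s7}): φ is true.
For instance, at s1:
  At s1: \Diamond (q \land \neg \neg q) is true, \neg \Box q is true, so \Diamond (q \land \neg \neg q) \land \neg \Box q is true.
    At s1: \Diamond (q \land \neg \neg q) requires q \land \neg \neg q at some successor in {s1, s4, s5}.
      q \land \neg \neg q holds at s1, so \Diamond (q \land \neg \neg q) is true at s1.
    At s1: \Box q is false, so \neg \Box q is true.
      At s1: \Box q requires q at every successor {s1, s4, s5}.
        q fails at s4, so \Box q is false at s1.
Satisfying worlds: {s1, s3, s4, s5, s6, s7}

s1, s3, s4, s5, s6, s7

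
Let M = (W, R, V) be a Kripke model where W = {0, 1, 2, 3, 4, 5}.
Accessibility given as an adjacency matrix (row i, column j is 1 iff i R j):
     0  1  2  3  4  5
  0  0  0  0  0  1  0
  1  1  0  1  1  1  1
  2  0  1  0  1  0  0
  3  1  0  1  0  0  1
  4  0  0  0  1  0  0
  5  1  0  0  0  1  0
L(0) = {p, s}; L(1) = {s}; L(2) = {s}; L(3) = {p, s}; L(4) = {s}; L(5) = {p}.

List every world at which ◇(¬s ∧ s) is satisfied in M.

none

Let φ = ◇(¬s ∧ s). Evaluate φ at each world:
  0 (successors {4}): φ is false.
  1 (successors {0, 2, 3, 4, 5}): φ is false.
  2 (successors {1, 3}): φ is false.
  3 (successors {0, 2, 5}): φ is false.
  4 (successors {3}): φ is false.
  5 (successors {0, 4}): φ is false.
For instance, at 5:
  At 5: ◇(¬s ∧ s) requires ¬s ∧ s at some successor in {0, 4}.
    At 0: ¬s ∧ s is false.
    At 4: ¬s ∧ s is false.
  So ◇(¬s ∧ s) is false at 5.
Satisfying worlds: none.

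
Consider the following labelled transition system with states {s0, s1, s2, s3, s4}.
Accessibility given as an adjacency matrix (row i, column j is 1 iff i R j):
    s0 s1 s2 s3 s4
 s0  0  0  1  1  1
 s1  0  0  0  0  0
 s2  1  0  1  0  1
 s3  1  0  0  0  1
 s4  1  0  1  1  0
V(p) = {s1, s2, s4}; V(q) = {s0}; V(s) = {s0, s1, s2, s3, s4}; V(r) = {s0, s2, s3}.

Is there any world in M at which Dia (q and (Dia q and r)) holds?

Let φ = Dia (q and (Dia q and r)). Evaluate φ at each world:
  s0 (successors {s2, s3, s4}): φ is false.
  s1 (successors ∅): φ is false.
  s2 (successors {s0, s2, s4}): φ is false.
  s3 (successors {s0, s4}): φ is false.
  s4 (successors {s0, s2, s3}): φ is false.
For instance, at s4:
  At s4: Dia (q and (Dia q and r)) requires q and (Dia q and r) at some successor in {s0, s2, s3}.
    At s0: q and (Dia q and r) is false.
    At s2: q and (Dia q and r) is false.
    At s3: q and (Dia q and r) is false.
  So Dia (q and (Dia q and r)) is false at s4.

No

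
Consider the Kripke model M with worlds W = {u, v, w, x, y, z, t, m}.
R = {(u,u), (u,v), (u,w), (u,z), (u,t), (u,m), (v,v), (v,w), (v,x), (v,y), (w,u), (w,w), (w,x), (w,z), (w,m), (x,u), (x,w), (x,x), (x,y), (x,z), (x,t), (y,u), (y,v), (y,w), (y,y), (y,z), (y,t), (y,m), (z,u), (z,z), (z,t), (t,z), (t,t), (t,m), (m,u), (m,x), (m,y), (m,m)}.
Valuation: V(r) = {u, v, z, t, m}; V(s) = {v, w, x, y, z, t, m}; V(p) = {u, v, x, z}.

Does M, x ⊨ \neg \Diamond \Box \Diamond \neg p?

No

Recall that \Box ψ holds at a world iff ψ holds at every accessible world, and \Diamond ψ holds iff ψ holds at some accessible world.
At x: \Diamond \Box \Diamond \neg p is true, so \neg \Diamond \Box \Diamond \neg p is false.
  At x: \Diamond \Box \Diamond \neg p requires \Box \Diamond \neg p at some successor in {u, w, x, y, z, t}.
    \Box \Diamond \neg p holds at u, so \Diamond \Box \Diamond \neg p is true at x.
      At u: \Box \Diamond \neg p requires \Diamond \neg p at every successor {u, v, w, z, t, m}.
        At u: \Diamond \neg p is true.
        At v: \Diamond \neg p is true.
        At w: \Diamond \neg p is true.
        At z: \Diamond \neg p is true.
        At t: \Diamond \neg p is true.
        At m: \Diamond \neg p is true.
      So \Box \Diamond \neg p is true at u.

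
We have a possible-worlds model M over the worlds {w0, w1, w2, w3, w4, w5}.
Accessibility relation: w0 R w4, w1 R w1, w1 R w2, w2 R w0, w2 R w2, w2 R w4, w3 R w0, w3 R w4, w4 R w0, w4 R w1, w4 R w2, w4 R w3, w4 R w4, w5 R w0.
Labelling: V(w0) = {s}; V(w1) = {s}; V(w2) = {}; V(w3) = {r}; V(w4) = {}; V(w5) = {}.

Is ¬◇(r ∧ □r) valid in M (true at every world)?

Let φ = ¬◇(r ∧ □r). Evaluate φ at each world:
  w0 (successors {w4}): φ is true.
  w1 (successors {w1, w2}): φ is true.
  w2 (successors {w0, w2, w4}): φ is true.
  w3 (successors {w0, w4}): φ is true.
  w4 (successors {w0, w1, w2, w3, w4}): φ is true.
  w5 (successors {w0}): φ is true.
For instance, at w5:
  At w5: ◇(r ∧ □r) is false, so ¬◇(r ∧ □r) is true.
    At w5: ◇(r ∧ □r) requires r ∧ □r at some successor in {w0}.
      At w0: r ∧ □r is false.
    So ◇(r ∧ □r) is false at w5.

Yes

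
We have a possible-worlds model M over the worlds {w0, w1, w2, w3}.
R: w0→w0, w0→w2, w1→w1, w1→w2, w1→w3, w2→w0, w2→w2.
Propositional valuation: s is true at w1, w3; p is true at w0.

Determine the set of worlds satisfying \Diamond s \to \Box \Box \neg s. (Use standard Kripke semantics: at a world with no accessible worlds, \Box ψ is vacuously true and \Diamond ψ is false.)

w0, w2, w3

Let φ = \Diamond s \to \Box \Box \neg s. Evaluate φ at each world:
  w0 (successors {w0, w2}): φ is true.
  w1 (successors {w1, w2, w3}): φ is false.
  w2 (successors {w0, w2}): φ is true.
  w3 (successors ∅): φ is true.
For instance, at w1:
  At w1: \Diamond s is true, \Box \Box \neg s is false, so \Diamond s \to \Box \Box \neg s is false.
    At w1: \Diamond s requires s at some successor in {w1, w2, w3}.
      s holds at w1, so \Diamond s is true at w1.
    At w1: \Box \Box \neg s requires \Box \neg s at every successor {w1, w2, w3}.
      \Box \neg s fails at w1, so \Box \Box \neg s is false at w1.
Satisfying worlds: {w0, w2, w3}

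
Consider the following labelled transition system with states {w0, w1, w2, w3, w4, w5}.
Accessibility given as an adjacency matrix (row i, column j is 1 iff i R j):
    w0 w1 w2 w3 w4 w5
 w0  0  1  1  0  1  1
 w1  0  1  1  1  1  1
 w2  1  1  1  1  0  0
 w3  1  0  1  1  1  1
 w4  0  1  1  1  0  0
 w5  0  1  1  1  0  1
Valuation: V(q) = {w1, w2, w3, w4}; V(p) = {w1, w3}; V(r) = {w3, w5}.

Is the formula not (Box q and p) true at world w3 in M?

At w3: Box q and p is false, so not (Box q and p) is true.
  At w3: Box q is false, p is true, so Box q and p is false.
    At w3: Box q requires q at every successor {w0, w2, w3, w4, w5}.
      q fails at w0, so Box q is false at w3.

Yes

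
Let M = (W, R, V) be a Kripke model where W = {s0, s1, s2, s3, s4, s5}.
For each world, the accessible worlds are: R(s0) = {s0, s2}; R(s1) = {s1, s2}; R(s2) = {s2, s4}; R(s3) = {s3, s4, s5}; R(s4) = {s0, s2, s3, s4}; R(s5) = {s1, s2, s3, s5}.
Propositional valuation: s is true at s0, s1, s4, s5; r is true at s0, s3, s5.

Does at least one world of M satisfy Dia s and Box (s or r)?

Let φ = Dia s and Box (s or r). Evaluate φ at each world:
  s0 (successors {s0, s2}): φ is false.
  s1 (successors {s1, s2}): φ is false.
  s2 (successors {s2, s4}): φ is false.
  s3 (successors {s3, s4, s5}): φ is true.
  s4 (successors {s0, s2, s3, s4}): φ is false.
  s5 (successors {s1, s2, s3, s5}): φ is false.
Detail at s3 (witness):
  At s3: Dia s is true, Box (s or r) is true, so Dia s and Box (s or r) is true.
    At s3: Dia s requires s at some successor in {s3, s4, s5}.
      s holds at s4, so Dia s is true at s3.
    At s3: Box (s or r) requires s or r at every successor {s3, s4, s5}.
      At s3: s or r is true.
      At s4: s or r is true.
      At s5: s or r is true.
    So Box (s or r) is true at s3.

Yes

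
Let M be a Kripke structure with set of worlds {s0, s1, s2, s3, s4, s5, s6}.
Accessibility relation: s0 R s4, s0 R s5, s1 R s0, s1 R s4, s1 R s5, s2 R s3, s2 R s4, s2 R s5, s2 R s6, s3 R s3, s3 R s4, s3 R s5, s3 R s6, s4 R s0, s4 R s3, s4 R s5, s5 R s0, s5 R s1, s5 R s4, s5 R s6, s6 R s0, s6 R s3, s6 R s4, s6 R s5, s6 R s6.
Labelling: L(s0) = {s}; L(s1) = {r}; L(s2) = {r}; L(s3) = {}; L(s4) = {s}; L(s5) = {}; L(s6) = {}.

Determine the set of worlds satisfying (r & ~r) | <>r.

Let φ = (r & ~r) | <>r. Evaluate φ at each world:
  s0 (successors {s4, s5}): φ is false.
  s1 (successors {s0, s4, s5}): φ is false.
  s2 (successors {s3, s4, s5, s6}): φ is false.
  s3 (successors {s3, s4, s5, s6}): φ is false.
  s4 (successors {s0, s3, s5}): φ is false.
  s5 (successors {s0, s1, s4, s6}): φ is true.
  s6 (successors {s0, s3, s4, s5, s6}): φ is false.
For instance, at s5:
  At s5: r & ~r is false, <>r is true, so (r & ~r) | <>r is true.
    At s5: <>r requires r at some successor in {s0, s1, s4, s6}.
      r holds at s1, so <>r is true at s5.
Satisfying worlds: {s5}

s5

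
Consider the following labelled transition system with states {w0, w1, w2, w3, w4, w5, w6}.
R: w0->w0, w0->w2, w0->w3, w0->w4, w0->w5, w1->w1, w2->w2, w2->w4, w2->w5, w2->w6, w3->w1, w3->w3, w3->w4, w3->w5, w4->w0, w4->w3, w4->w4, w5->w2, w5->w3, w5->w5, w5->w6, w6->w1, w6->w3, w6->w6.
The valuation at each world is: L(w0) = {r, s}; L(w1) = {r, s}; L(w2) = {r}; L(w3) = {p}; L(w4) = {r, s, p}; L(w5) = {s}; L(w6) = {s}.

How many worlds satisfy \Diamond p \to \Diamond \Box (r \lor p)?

6

Let φ = \Diamond p \to \Diamond \Box (r \lor p). Evaluate φ at each world:
  w0 (successors {w0, w2, w3, w4, w5}): φ is true.
  w1 (successors {w1}): φ is true.
  w2 (successors {w2, w4, w5, w6}): φ is true.
  w3 (successors {w1, w3, w4, w5}): φ is true.
  w4 (successors {w0, w3, w4}): φ is true.
  w5 (successors {w2, w3, w5, w6}): φ is false.
  w6 (successors {w1, w3, w6}): φ is true.
For instance, at w4:
  At w4: \Diamond p is true, \Diamond \Box (r \lor p) is true, so \Diamond p \to \Diamond \Box (r \lor p) is true.
    At w4: \Diamond p requires p at some successor in {w0, w3, w4}.
      p holds at w3, so \Diamond p is true at w4.
    At w4: \Diamond \Box (r \lor p) requires \Box (r \lor p) at some successor in {w0, w3, w4}.
      \Box (r \lor p) holds at w4, so \Diamond \Box (r \lor p) is true at w4.
Satisfying worlds: {w0, w1, w2, w3, w4, w6}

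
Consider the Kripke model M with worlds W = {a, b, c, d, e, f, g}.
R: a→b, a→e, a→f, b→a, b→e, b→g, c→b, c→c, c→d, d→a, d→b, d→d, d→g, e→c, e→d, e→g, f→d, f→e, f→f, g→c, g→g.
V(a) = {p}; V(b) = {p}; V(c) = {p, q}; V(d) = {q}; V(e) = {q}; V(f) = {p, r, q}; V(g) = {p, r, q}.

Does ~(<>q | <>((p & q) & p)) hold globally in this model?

Let φ = ~(<>q | <>((p & q) & p)). Evaluate φ at each world:
  a (successors {b, e, f}): φ is false.
  b (successors {a, e, g}): φ is false.
  c (successors {b, c, d}): φ is false.
  d (successors {a, b, d, g}): φ is false.
  e (successors {c, d, g}): φ is false.
  f (successors {d, e, f}): φ is false.
  g (successors {c, g}): φ is false.
Detail at a (counterexample):
  At a: <>q | <>((p & q) & p) is true, so ~(<>q | <>((p & q) & p)) is false.
    At a: <>q is true, <>((p & q) & p) is true, so <>q | <>((p & q) & p) is true.
      At a: <>q requires q at some successor in {b, e, f}.
        q holds at e, so <>q is true at a.
      At a: <>((p & q) & p) requires (p & q) & p at some successor in {b, e, f}.
        (p & q) & p holds at f, so <>((p & q) & p) is true at a.

No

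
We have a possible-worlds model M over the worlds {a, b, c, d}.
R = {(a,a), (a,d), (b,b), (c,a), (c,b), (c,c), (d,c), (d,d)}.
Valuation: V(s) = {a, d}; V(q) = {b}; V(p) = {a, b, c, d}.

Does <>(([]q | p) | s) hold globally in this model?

Yes

Let φ = <>(([]q | p) | s). Evaluate φ at each world:
  a (successors {a, d}): φ is true.
  b (successors {b}): φ is true.
  c (successors {a, b, c}): φ is true.
  d (successors {c, d}): φ is true.
For instance, at b:
  At b: <>(([]q | p) | s) requires ([]q | p) | s at some successor in {b}.
    ([]q | p) | s holds at b, so <>(([]q | p) | s) is true at b.
      At b: []q | p is true, s is false, so ([]q | p) | s is true.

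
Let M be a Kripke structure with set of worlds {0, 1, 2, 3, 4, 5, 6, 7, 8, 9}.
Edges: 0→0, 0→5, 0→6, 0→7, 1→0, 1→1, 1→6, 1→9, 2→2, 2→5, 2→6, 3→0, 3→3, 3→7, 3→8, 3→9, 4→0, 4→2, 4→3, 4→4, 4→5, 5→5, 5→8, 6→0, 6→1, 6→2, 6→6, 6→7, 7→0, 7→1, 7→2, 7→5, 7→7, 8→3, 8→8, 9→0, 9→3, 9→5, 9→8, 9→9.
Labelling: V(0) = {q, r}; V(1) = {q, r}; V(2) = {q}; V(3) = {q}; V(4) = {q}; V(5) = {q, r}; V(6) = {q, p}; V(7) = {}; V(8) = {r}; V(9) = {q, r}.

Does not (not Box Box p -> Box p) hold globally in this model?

Recall that Box ψ holds at a world iff ψ holds at every accessible world, and Dia ψ holds iff ψ holds at some accessible world.
Let φ = not (not Box Box p -> Box p). Evaluate φ at each world:
  0 (successors {0, 5, 6, 7}): φ is true.
  1 (successors {0, 1, 6, 9}): φ is true.
  2 (successors {2, 5, 6}): φ is true.
  3 (successors {0, 3, 7, 8, 9}): φ is true.
  4 (successors {0, 2, 3, 4, 5}): φ is true.
  5 (successors {5, 8}): φ is true.
  6 (successors {0, 1, 2, 6, 7}): φ is true.
  7 (successors {0, 1, 2, 5, 7}): φ is true.
  8 (successors {3, 8}): φ is true.
  9 (successors {0, 3, 5, 8, 9}): φ is true.
For instance, at 5:
  At 5: not Box Box p -> Box p is false, so not (not Box Box p -> Box p) is true.
    At 5: not Box Box p is true, Box p is false, so not Box Box p -> Box p is false.
      At 5: Box Box p is false, so not Box Box p is true.
      At 5: Box p requires p at every successor {5, 8}.
        p fails at 5, so Box p is false at 5.

Yes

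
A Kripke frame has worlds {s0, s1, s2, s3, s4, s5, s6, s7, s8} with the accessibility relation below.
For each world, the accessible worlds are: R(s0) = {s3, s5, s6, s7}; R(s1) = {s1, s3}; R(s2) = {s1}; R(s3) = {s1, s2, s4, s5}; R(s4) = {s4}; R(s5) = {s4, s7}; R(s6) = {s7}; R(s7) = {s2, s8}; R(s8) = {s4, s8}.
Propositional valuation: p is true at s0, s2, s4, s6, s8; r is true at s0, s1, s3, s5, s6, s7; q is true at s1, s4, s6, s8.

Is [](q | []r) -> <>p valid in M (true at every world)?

No

Recall that []ψ holds at a world iff ψ holds at every accessible world, and <>ψ holds iff ψ holds at some accessible world.
Let φ = [](q | []r) -> <>p. Evaluate φ at each world:
  s0 (successors {s3, s5, s6, s7}): φ is true.
  s1 (successors {s1, s3}): φ is true.
  s2 (successors {s1}): φ is false.
  s3 (successors {s1, s2, s4, s5}): φ is true.
  s4 (successors {s4}): φ is true.
  s5 (successors {s4, s7}): φ is true.
  s6 (successors {s7}): φ is true.
  s7 (successors {s2, s8}): φ is true.
  s8 (successors {s4, s8}): φ is true.
Detail at s2 (counterexample):
  At s2: [](q | []r) is true, <>p is false, so [](q | []r) -> <>p is false.
    At s2: [](q | []r) requires q | []r at every successor {s1}.
      At s1: q | []r is true.
    So [](q | []r) is true at s2.
    At s2: <>p requires p at some successor in {s1}.
      At s1: p is false.
    So <>p is false at s2.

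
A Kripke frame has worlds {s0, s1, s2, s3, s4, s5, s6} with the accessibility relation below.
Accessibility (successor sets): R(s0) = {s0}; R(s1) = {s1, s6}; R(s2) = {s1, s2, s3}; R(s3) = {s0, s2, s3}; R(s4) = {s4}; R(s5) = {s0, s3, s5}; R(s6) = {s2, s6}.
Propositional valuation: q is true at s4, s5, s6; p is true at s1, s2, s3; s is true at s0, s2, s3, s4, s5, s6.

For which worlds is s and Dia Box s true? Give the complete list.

Let φ = s and Dia Box s. Evaluate φ at each world:
  s0 (successors {s0}): φ is true.
  s1 (successors {s1, s6}): φ is false.
  s2 (successors {s1, s2, s3}): φ is true.
  s3 (successors {s0, s2, s3}): φ is true.
  s4 (successors {s4}): φ is true.
  s5 (successors {s0, s3, s5}): φ is true.
  s6 (successors {s2, s6}): φ is true.
For instance, at s0:
  At s0: s is true, Dia Box s is true, so s and Dia Box s is true.
    At s0: Dia Box s requires Box s at some successor in {s0}.
      Box s holds at s0, so Dia Box s is true at s0.
Satisfying worlds: {s0, s2, s3, s4, s5, s6}

s0, s2, s3, s4, s5, s6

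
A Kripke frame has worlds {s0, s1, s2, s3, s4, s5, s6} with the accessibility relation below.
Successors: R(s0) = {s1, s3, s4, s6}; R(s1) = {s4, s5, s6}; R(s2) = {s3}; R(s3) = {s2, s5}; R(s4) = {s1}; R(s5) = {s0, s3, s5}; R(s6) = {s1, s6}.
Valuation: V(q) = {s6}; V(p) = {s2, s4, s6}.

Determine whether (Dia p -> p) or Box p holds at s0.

No

At s0: Dia p -> p is false, Box p is false, so (Dia p -> p) or Box p is false.
  At s0: Dia p is true, p is false, so Dia p -> p is false.
    At s0: Dia p requires p at some successor in {s1, s3, s4, s6}.
      p holds at s4, so Dia p is true at s0.
  At s0: Box p requires p at every successor {s1, s3, s4, s6}.
    p fails at s1, so Box p is false at s0.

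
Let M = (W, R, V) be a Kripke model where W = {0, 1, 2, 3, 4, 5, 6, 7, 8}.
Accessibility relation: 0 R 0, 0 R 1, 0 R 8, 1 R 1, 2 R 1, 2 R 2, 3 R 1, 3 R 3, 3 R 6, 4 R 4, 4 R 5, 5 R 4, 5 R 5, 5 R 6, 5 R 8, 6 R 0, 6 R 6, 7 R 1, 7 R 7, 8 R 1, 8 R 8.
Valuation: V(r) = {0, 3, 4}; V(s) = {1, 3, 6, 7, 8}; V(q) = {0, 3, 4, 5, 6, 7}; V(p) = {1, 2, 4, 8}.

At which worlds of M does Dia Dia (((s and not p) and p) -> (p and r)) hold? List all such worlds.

Recall that Dia ψ holds at a world iff ψ holds at some accessible world.
Let φ = Dia Dia (((s and not p) and p) -> (p and r)). Evaluate φ at each world:
  0 (successors {0, 1, 8}): φ is true.
  1 (successors {1}): φ is true.
  2 (successors {1, 2}): φ is true.
  3 (successors {1, 3, 6}): φ is true.
  4 (successors {4, 5}): φ is true.
  5 (successors {4, 5, 6, 8}): φ is true.
  6 (successors {0, 6}): φ is true.
  7 (successors {1, 7}): φ is true.
  8 (successors {1, 8}): φ is true.
For instance, at 6:
  At 6: Dia Dia (((s and not p) and p) -> (p and r)) requires Dia (((s and not p) and p) -> (p and r)) at some successor in {0, 6}.
    Dia (((s and not p) and p) -> (p and r)) holds at 0, so Dia Dia (((s and not p) and p) -> (p and r)) is true at 6.
      At 0: Dia (((s and not p) and p) -> (p and r)) requires ((s and not p) and p) -> (p and r) at some successor in {0, 1, 8}.
        ((s and not p) and p) -> (p and r) holds at 0, so Dia (((s and not p) and p) -> (p and r)) is true at 0.
Satisfying worlds: {0, 1, 2, 3, 4, 5, 6, 7, 8}

0, 1, 2, 3, 4, 5, 6, 7, 8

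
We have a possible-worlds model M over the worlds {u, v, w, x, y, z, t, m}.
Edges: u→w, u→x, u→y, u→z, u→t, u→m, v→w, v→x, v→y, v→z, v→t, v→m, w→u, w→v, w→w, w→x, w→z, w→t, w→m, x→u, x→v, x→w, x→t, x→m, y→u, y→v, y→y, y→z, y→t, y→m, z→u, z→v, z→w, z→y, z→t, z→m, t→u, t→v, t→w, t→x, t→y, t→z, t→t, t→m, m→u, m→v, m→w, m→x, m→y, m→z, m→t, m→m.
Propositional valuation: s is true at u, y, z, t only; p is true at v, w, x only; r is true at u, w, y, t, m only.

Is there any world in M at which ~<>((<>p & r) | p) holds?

Recall that <>ψ holds at a world iff ψ holds at some accessible world.
Let φ = ~<>((<>p & r) | p). Evaluate φ at each world:
  u (successors {w, x, y, z, t, m}): φ is false.
  v (successors {w, x, y, z, t, m}): φ is false.
  w (successors {u, v, w, x, z, t, m}): φ is false.
  x (successors {u, v, w, t, m}): φ is false.
  y (successors {u, v, y, z, t, m}): φ is false.
  z (successors {u, v, w, y, t, m}): φ is false.
  t (successors {u, v, w, x, y, z, t, m}): φ is false.
  m (successors {u, v, w, x, y, z, t, m}): φ is false.
For instance, at m:
  At m: <>((<>p & r) | p) is true, so ~<>((<>p & r) | p) is false.
    At m: <>((<>p & r) | p) requires (<>p & r) | p at some successor in {u, v, w, x, y, z, t, m}.
      (<>p & r) | p holds at u, so <>((<>p & r) | p) is true at m.

No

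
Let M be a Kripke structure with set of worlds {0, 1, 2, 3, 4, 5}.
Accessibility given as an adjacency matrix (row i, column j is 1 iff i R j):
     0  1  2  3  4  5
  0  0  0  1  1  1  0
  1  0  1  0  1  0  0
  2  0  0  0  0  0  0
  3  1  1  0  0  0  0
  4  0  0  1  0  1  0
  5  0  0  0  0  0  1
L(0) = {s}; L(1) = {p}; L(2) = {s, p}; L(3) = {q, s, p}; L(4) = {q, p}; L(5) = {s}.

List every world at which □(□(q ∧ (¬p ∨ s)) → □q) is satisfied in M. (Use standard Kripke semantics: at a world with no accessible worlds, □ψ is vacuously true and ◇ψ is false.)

0, 1, 2, 3, 4, 5

Let φ = □(□(q ∧ (¬p ∨ s)) → □q). Evaluate φ at each world:
  0 (successors {2, 3, 4}): φ is true.
  1 (successors {1, 3}): φ is true.
  2 (successors ∅): φ is true.
  3 (successors {0, 1}): φ is true.
  4 (successors {2, 4}): φ is true.
  5 (successors {5}): φ is true.
For instance, at 5:
  At 5: □(□(q ∧ (¬p ∨ s)) → □q) requires □(q ∧ (¬p ∨ s)) → □q at every successor {5}.
      At 5: □(q ∧ (¬p ∨ s)) is false, □q is false, so □(q ∧ (¬p ∨ s)) → □q is true.
  So □(□(q ∧ (¬p ∨ s)) → □q) is true at 5.
Satisfying worlds: {0, 1, 2, 3, 4, 5}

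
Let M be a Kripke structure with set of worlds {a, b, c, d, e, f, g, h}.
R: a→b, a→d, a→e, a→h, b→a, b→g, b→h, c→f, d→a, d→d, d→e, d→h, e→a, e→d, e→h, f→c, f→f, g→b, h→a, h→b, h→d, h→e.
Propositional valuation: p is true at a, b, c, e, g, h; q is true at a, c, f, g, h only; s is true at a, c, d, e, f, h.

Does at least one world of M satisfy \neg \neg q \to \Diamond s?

Let φ = \neg \neg q \to \Diamond s. Evaluate φ at each world:
  a (successors {b, d, e, h}): φ is true.
  b (successors {a, g, h}): φ is true.
  c (successors {f}): φ is true.
  d (successors {a, d, e, h}): φ is true.
  e (successors {a, d, h}): φ is true.
  f (successors {c, f}): φ is true.
  g (successors {b}): φ is false.
  h (successors {a, b, d, e}): φ is true.
Detail at a (witness):
  At a: \neg \neg q is true, \Diamond s is true, so \neg \neg q \to \Diamond s is true.
    At a: \Diamond s requires s at some successor in {b, d, e, h}.
      s holds at d, so \Diamond s is true at a.

Yes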